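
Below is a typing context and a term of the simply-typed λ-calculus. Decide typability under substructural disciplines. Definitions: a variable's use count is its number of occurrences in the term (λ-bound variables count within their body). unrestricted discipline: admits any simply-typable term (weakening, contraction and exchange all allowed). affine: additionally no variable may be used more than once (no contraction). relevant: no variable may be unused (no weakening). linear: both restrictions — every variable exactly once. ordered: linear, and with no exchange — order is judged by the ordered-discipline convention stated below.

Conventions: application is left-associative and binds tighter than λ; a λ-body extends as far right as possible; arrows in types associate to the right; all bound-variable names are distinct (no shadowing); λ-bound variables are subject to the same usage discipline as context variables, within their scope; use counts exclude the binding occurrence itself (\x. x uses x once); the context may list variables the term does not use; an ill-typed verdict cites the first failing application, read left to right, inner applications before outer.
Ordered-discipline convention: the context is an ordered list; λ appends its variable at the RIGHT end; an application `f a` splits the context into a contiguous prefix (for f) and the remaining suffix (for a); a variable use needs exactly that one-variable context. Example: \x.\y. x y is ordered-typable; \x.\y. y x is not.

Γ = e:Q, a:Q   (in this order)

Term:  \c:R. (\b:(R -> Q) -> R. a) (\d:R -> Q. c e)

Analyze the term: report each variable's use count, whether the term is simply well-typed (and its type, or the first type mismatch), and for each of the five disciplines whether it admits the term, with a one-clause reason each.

use counts: e: 1; a: 1; c (bound): 1; b (bound): 0; d (bound): 0
uses in reading order: a, c, e
typing: ill-typed: can't apply a value of type R
ordered ✗ (a type mismatch blocks all five)
linear ✗ (the type mismatch rejects it)
affine ✗ (not simply typable)
relevant ✗ (fails simple typing)
unrestricted ✗ (a type mismatch blocks all five)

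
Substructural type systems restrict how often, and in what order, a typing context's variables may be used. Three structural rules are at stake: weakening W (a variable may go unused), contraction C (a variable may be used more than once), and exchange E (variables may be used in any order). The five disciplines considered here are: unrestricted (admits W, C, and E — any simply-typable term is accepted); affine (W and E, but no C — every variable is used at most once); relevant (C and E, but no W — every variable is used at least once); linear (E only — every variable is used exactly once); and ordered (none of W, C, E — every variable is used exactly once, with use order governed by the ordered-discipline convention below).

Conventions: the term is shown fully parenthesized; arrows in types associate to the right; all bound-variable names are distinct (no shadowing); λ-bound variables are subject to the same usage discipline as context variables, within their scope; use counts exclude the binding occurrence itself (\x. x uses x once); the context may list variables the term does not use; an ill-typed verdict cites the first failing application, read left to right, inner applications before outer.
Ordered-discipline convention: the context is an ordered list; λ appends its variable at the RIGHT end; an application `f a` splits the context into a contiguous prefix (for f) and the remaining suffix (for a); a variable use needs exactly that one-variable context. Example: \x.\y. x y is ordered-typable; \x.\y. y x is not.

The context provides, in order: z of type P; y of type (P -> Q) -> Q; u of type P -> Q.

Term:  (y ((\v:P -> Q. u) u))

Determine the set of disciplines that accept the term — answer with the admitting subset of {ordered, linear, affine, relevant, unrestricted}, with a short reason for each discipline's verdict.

accepted by: unrestricted
usage: z: 0×; y: 1×; u: 2×; v [bound]: 0×
uses in reading order: y, u, u
typing: the term checks, with type Q
ordered: ✗ — u ×2 used more than once (contraction); needs weakening: z, v unused
linear: ✗ — u ×2 used more than once (contraction); needs weakening: z, v unused
affine: ✗ — u ×2 used more than once (contraction)
relevant: ✗ — needs weakening: z, v unused
unrestricted: ✓ — type-checks (Q) and nothing is barred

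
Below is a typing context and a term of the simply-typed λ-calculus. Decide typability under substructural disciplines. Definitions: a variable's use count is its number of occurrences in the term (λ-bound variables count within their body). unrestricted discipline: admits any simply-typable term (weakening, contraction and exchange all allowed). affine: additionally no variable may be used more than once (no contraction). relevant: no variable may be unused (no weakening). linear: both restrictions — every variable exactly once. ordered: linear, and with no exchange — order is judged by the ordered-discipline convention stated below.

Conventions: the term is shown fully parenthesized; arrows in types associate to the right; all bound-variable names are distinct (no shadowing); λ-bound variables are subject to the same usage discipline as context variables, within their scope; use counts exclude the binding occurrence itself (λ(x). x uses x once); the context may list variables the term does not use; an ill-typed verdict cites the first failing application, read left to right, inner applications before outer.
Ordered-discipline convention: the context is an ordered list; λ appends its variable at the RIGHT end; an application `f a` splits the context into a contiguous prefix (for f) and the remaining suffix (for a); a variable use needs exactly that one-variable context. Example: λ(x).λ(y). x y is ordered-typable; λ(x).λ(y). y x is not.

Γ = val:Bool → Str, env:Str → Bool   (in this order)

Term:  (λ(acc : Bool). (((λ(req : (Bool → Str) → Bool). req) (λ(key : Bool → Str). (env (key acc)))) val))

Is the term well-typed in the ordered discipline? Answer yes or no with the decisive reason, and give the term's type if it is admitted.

no — needs exchange: uses follow req, env, key, acc, val
counts: val ×1, env ×1, acc (λ-bound) ×1, req (λ-bound) ×1, key (λ-bound) ×1
use order (left to right): req, env, key, acc, val
typing: the term checks, with type Bool → Bool
all disciplines: ordered ✗; linear ✓; affine ✓; relevant ✓; unrestricted ✓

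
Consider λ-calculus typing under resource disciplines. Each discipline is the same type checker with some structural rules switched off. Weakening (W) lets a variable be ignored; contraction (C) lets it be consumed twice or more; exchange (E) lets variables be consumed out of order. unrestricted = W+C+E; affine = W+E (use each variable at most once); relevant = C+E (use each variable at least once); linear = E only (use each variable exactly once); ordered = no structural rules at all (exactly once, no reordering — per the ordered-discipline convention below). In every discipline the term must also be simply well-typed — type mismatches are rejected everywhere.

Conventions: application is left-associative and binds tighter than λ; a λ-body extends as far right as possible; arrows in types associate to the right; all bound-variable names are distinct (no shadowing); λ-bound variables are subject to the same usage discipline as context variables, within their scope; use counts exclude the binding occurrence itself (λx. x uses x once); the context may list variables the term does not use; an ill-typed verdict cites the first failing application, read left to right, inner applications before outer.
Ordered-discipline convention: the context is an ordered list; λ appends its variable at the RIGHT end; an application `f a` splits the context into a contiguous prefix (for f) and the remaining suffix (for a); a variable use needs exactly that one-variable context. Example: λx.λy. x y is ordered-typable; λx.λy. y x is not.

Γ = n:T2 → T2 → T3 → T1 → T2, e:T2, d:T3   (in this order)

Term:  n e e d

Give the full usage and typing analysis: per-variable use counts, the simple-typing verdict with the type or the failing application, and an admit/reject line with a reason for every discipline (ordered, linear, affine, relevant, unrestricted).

counts: n=1, e=2, d=1
left-to-right use order: n, e, e, d
typing: well-typed — term : T1 → T2
ordered: ✗, e ×2 used more than once (contraction)
linear: ✗, e ×2 used more than once (contraction)
affine: ✗, e ×2 used more than once (contraction)
relevant: ✓, at least one use each (n, e, d)
unrestricted: ✓, typability at T1 → T2 is all that's needed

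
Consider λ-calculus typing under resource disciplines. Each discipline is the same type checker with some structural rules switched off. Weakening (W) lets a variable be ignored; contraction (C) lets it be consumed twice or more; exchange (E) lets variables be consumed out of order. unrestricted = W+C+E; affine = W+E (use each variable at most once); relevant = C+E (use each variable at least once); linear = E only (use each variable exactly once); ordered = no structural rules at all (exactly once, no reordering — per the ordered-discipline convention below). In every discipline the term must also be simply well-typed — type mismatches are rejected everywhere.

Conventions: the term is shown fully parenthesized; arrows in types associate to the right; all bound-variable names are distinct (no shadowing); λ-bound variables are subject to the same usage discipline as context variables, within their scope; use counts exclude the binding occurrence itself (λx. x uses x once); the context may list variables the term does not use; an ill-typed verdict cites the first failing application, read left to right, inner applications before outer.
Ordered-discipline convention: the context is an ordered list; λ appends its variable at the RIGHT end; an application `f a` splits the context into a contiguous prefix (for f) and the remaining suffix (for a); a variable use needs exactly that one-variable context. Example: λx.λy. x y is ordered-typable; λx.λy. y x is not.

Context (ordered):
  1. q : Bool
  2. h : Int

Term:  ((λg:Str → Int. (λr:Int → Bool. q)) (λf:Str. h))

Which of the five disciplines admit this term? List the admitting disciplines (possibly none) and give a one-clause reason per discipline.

admitting disciplines: affine, unrestricted
counts: q: 1×; h: 1×; g (λ-bound): 0×; r (λ-bound): 0×; f (λ-bound): 0×
uses in reading order: q, h
typing: well-typed at (Int → Bool) → Bool
ordered: ✗ — g, r, f left unused
linear: ✗ — g, r, f left unused
affine: ✓ — q, h, g, r, f: no repeats, contraction unneeded
relevant: ✗ — g, r, f left unused
unrestricted: ✓ — type-checks ((Int → Bool) → Bool) and nothing is barred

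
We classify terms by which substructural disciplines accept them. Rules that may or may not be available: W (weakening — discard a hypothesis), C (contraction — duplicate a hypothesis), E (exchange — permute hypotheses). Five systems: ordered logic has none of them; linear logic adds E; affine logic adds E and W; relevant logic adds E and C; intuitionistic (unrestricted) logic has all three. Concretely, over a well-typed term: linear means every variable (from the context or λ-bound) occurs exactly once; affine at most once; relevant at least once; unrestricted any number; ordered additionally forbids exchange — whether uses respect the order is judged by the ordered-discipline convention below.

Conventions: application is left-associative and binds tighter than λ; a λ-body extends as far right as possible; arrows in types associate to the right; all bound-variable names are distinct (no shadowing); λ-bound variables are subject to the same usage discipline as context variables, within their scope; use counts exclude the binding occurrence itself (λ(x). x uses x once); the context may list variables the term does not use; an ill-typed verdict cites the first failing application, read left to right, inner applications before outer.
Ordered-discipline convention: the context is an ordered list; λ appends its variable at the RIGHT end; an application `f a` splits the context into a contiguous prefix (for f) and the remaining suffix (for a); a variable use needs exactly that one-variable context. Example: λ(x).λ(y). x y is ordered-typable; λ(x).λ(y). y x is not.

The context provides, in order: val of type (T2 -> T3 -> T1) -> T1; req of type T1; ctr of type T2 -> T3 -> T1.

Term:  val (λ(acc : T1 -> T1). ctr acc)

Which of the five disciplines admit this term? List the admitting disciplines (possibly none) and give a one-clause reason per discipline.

admitted by: none
counts: val=1; req=0; ctr=1; acc [bound]=1
order of uses: val, ctr, acc
typing: ill-typed: argument of type T1 -> T1 where T2 is required
ordered: ✗ — fails simple typing
linear: ✗ — a type mismatch blocks all five
affine: ✗ — the type mismatch rejects it
relevant: ✗ — not simply typable
unrestricted: ✗ — fails simple typing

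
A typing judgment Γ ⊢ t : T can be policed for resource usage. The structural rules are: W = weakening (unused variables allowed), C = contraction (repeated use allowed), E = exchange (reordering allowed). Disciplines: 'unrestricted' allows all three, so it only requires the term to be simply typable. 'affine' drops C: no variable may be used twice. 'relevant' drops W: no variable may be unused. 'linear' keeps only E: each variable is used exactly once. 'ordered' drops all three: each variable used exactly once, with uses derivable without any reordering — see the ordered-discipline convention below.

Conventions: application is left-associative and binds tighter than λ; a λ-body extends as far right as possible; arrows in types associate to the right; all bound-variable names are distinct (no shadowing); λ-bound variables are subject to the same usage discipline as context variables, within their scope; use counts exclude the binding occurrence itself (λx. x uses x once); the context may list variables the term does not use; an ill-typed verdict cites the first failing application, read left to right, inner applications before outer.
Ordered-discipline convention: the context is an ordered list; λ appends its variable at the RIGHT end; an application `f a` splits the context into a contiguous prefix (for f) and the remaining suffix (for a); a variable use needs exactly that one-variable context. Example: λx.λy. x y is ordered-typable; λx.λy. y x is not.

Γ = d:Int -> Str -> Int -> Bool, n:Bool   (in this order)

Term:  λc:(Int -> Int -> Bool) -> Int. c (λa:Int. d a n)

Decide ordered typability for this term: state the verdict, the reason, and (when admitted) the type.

no — a type mismatch blocks all five
usage: d: 1, n: 1, c [bound]: 1, a [bound]: 1
uses in reading order: c, d, a, n
typing: ill-typed: an argument Bool mismatches the expected Str
across the five disciplines: ordered ✗ | linear ✗ | affine ✗ | relevant ✗ | unrestricted ✗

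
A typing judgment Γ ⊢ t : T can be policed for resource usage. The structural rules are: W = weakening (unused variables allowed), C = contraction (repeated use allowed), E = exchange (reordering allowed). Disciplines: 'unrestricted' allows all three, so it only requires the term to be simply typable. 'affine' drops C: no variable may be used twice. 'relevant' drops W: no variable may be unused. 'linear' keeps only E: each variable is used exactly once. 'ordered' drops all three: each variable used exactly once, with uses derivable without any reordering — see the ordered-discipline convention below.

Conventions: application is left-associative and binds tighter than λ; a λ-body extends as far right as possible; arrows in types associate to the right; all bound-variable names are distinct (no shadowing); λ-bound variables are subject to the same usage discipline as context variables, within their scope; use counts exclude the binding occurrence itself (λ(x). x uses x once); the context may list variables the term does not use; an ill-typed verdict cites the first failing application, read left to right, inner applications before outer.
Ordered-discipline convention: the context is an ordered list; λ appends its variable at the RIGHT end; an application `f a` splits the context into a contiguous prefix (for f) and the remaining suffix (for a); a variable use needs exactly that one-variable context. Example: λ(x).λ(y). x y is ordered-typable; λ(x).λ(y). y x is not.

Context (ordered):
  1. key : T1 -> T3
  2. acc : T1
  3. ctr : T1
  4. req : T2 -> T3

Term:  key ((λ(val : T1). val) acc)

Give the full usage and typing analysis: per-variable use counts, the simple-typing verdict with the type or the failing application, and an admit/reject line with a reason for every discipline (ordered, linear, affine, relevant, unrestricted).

usage: key ×1, acc ×1, ctr ×0, req ×0, val [bound] ×1
uses in reading order: key, val, acc
typing: well-typed — term : T3
ordered: ✗, ctr, req left unused
linear: ✗, ctr, req left unused
affine: ✓, at most one use each (key, acc, ctr, req, val)
relevant: ✗, ctr, req left unused
unrestricted: ✓, typability at T3 is all that's needed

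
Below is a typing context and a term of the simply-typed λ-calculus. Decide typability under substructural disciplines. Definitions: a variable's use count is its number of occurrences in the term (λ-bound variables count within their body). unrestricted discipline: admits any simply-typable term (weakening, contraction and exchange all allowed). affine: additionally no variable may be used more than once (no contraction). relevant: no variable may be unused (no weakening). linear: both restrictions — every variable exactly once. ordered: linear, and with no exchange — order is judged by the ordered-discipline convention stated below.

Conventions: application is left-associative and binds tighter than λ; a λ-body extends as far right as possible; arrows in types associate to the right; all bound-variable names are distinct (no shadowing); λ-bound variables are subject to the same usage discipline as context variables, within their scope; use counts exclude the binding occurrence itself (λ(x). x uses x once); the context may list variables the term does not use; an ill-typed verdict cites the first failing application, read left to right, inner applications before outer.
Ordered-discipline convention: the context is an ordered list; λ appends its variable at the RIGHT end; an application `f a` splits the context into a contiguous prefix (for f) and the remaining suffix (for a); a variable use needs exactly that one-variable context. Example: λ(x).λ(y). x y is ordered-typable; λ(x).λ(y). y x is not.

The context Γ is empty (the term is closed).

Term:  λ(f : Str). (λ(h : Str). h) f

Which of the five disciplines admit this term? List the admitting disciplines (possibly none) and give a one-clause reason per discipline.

admitting disciplines: ordered, linear, affine, relevant, unrestricted
variable uses: f [bound]: 1×, h [bound]: 1×
uses in reading order: h, f
typing: ✓ — Str -> Str
ordered: ✓ — f, h: once each, no exchange needed
linear: ✓ — exactly-once usage across f, h
affine: ✓ — none of f, h used more than once
relevant: ✓ — none of f, h goes unused
unrestricted: ✓ — typability at Str -> Str is all that's needed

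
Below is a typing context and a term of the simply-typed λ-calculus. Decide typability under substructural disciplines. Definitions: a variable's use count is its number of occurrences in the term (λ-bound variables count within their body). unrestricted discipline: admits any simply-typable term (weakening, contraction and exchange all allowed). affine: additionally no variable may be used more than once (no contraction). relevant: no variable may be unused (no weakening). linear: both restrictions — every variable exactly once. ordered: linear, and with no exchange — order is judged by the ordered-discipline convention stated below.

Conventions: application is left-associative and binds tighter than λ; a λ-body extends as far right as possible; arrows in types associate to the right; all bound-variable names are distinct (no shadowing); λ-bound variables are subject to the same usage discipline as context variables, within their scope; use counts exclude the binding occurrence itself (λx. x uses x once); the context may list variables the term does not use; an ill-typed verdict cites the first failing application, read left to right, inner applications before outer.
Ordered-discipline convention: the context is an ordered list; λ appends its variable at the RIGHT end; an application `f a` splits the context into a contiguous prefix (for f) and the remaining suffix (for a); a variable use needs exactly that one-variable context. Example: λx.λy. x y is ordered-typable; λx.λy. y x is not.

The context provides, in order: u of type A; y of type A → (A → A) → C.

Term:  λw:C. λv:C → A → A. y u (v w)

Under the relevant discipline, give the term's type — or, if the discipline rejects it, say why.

term : C → (C → A → A) → C
counts: u ×1, y ×1, w (λ-bound) ×1, v (λ-bound) ×1
left-to-right use order: y, u, v, w
typing: well-typed — term : C → (C → A → A) → C
per-discipline verdicts: ordered ✗ · linear ✓ · affine ✓ · relevant ✓ · unrestricted ✓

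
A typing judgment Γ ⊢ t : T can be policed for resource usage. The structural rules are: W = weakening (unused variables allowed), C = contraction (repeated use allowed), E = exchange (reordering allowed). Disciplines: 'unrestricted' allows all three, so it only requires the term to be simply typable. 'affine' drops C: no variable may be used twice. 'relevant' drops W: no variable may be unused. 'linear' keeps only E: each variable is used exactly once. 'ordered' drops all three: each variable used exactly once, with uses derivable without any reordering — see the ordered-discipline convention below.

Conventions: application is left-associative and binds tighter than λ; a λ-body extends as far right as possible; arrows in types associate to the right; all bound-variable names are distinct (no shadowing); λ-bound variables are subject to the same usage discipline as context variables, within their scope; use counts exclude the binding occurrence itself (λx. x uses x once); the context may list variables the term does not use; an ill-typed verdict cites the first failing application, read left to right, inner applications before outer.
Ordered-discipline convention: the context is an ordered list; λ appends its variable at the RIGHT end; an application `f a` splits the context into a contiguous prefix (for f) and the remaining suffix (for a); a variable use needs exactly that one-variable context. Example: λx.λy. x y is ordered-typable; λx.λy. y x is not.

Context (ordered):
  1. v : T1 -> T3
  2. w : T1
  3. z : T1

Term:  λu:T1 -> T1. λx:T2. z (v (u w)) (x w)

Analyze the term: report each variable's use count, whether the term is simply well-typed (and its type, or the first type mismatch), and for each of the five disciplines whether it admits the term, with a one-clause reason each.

counts: v: 1; w: 2; z: 1; u (bound): 1; x (bound): 1
order of uses: z, v, u, w, x, w
typing: ill-typed: can't apply a value of type T1
ordered: ✗ — the type mismatch rejects it
linear: ✗ — not simply typable
affine: ✗ — fails simple typing
relevant: ✗ — a type mismatch blocks all five
unrestricted: ✗ — the type mismatch rejects it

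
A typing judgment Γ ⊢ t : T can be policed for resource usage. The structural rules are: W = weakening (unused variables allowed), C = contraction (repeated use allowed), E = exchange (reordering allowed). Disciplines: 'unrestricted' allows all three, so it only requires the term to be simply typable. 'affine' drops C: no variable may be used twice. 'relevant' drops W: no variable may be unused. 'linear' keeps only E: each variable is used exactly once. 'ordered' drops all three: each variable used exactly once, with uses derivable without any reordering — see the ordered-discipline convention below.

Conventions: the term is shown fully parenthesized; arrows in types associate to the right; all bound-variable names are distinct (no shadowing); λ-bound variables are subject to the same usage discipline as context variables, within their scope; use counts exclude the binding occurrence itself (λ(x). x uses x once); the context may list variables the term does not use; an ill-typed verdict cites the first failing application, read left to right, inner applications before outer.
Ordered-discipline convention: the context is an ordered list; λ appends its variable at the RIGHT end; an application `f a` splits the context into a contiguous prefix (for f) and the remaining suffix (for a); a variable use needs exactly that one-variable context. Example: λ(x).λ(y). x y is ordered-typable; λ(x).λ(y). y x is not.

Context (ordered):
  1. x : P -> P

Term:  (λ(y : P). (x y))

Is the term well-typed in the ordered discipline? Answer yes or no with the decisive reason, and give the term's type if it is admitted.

yes — one use each (x, y); ordered split holds; term : P -> P
usage: x=1; y [bound]=1
left-to-right use order: x, y
typing: the term checks, with type P -> P
summary: ordered ✓, linear ✓, affine ✓, relevant ✓, unrestricted ✓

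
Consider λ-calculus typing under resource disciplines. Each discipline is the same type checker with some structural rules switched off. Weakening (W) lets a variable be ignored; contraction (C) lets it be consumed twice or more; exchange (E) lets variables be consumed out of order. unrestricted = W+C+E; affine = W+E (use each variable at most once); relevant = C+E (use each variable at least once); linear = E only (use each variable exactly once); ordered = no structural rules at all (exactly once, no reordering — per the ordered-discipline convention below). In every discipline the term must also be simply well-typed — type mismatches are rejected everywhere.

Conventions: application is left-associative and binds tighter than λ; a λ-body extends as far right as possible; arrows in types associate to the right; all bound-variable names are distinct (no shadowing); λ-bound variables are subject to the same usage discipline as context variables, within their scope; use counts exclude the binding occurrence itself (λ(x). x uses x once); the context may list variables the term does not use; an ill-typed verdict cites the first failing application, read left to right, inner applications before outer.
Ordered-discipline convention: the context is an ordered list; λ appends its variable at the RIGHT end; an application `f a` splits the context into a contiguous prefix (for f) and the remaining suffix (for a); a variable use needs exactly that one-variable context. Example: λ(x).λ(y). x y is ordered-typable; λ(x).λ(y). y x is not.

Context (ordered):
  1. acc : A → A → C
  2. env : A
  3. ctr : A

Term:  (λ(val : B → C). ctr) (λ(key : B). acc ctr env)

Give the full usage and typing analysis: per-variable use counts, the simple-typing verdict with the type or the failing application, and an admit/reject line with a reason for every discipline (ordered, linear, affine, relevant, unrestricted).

usage: acc=1; env=1; ctr=2; val (λ-bound)=0; key (λ-bound)=0
use order (left to right): ctr, acc, ctr, env
typing: ✓ — A
ordered ✗ (ctr ×2 used more than once (contraction); needs weakening: val, key unused)
linear ✗ (ctr ×2 used more than once (contraction); needs weakening: val, key unused)
affine ✗ (ctr ×2 used more than once (contraction))
relevant ✗ (needs weakening: val, key unused)
unrestricted ✓ (typability at A is all that's needed)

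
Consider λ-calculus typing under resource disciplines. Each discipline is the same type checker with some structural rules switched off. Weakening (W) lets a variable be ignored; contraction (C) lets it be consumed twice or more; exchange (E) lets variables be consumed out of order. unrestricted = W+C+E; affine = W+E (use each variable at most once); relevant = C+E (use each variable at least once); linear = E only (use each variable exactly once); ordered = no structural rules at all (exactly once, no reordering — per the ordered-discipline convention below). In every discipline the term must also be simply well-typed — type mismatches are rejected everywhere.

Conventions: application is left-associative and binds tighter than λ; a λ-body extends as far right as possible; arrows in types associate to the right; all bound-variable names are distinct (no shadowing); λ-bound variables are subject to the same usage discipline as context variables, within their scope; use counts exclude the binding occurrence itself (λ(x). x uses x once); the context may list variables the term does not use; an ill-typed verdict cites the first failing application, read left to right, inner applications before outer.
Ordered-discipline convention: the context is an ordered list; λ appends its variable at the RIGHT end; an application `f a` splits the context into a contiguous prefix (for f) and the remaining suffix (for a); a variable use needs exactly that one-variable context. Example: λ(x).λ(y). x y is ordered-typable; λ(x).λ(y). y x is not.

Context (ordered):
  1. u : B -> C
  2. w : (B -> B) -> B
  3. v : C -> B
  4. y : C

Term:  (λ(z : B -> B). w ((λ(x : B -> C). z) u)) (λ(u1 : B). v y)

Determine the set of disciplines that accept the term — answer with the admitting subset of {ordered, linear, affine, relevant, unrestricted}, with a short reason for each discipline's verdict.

admitted in: affine, unrestricted
variable uses: u: 1×, w: 1×, v: 1×, y: 1×, z (λ-bound): 1×, x (λ-bound): 0×, u1 (λ-bound): 0×
uses in reading order: w, z, u, v, y
typing: the term checks, with type B
ordered: ✗ — needs weakening: x, u1 unused
linear: ✗ — needs weakening: x, u1 unused
affine: ✓ — no duplicate uses among u, w, v, y, z, x, u1
relevant: ✗ — needs weakening: x, u1 unused
unrestricted: ✓ — typability at B is all that's needed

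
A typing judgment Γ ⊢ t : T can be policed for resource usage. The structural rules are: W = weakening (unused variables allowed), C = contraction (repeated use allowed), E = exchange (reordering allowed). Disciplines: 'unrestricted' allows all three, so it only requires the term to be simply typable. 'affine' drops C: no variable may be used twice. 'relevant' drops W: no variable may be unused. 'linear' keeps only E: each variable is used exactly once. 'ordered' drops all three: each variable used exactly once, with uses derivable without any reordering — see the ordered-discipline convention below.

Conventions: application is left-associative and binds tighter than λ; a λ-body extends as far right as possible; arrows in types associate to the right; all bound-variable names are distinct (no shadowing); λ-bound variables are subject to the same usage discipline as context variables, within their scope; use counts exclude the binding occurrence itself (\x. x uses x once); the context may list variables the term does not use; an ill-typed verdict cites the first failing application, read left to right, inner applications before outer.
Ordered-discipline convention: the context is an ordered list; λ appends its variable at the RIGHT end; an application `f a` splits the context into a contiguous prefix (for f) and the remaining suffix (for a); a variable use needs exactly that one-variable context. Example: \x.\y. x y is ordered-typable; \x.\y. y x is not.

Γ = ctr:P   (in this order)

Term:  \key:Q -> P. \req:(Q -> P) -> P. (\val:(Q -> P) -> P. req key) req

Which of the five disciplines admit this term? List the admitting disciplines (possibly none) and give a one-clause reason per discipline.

admitted in: unrestricted
variable uses: ctr: 0×; key [bound]: 1×; req [bound]: 2×; val [bound]: 0×
left-to-right use order: req, key, req
typing: the term checks, with type (Q -> P) -> ((Q -> P) -> P) -> P
ordered: ✗ — uses contraction: req ×2; ctr, val never used (weakening)
linear: ✗ — uses contraction: req ×2; ctr, val never used (weakening)
affine: ✗ — uses contraction: req ×2
relevant: ✗ — ctr, val never used (weakening)
unrestricted: ✓ — typability at (Q -> P) -> ((Q -> P) -> P) -> P is all that's needed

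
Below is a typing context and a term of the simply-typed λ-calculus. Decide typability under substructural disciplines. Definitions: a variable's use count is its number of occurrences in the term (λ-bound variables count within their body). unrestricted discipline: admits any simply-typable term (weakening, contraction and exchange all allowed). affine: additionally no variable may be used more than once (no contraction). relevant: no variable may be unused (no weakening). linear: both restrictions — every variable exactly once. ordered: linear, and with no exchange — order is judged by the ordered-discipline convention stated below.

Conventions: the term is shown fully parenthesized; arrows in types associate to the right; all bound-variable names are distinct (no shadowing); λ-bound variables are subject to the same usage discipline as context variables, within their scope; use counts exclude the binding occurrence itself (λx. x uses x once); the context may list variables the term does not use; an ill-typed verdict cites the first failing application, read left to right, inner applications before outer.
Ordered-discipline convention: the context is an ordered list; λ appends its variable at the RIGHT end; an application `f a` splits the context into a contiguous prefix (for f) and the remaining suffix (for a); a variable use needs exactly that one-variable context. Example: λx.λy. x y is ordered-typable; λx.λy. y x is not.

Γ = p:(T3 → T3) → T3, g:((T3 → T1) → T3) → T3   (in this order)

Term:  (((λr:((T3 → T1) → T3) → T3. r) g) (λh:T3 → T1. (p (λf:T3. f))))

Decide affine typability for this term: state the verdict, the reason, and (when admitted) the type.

yes — no duplicate uses among p, g, r, h, f; term : T3
variable uses: p=1; g=1; r [bound]=1; h [bound]=0; f [bound]=1
order of uses: r, g, p, f
typing: well-typed — term : T3
across the five disciplines: ordered ✗ · linear ✗ · affine ✓ · relevant ✗ · unrestricted ✓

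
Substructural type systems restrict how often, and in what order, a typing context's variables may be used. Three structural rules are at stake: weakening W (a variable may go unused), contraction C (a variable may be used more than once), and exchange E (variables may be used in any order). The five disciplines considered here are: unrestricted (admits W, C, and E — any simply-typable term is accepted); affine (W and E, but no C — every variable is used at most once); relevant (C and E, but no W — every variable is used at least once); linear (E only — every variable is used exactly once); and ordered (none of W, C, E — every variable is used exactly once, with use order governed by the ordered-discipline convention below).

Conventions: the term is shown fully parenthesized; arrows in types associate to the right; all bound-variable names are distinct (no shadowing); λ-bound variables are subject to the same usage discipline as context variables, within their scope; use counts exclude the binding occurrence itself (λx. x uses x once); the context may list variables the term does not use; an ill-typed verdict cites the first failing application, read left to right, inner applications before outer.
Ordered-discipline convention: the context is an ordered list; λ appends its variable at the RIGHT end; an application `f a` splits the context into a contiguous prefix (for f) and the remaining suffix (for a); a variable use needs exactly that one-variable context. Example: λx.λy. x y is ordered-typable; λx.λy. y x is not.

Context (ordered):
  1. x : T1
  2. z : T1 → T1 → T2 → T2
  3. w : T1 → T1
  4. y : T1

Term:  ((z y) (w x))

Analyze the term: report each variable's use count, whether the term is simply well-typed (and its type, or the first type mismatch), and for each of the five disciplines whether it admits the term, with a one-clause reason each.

use counts: x: 1×, z: 1×, w: 1×, y: 1×
order of uses: z, y, w, x
typing: ✓ — T2 → T2
ordered: ✗, no contiguous prefix/suffix split fits z, y, w, x
linear: ✓, exactly-once usage across x, z, w, y
affine: ✓, none of x, z, w, y used more than once
relevant: ✓, x, z, w, y: all used, weakening unneeded
unrestricted: ✓, well-typed at T2 → T2; no restrictions here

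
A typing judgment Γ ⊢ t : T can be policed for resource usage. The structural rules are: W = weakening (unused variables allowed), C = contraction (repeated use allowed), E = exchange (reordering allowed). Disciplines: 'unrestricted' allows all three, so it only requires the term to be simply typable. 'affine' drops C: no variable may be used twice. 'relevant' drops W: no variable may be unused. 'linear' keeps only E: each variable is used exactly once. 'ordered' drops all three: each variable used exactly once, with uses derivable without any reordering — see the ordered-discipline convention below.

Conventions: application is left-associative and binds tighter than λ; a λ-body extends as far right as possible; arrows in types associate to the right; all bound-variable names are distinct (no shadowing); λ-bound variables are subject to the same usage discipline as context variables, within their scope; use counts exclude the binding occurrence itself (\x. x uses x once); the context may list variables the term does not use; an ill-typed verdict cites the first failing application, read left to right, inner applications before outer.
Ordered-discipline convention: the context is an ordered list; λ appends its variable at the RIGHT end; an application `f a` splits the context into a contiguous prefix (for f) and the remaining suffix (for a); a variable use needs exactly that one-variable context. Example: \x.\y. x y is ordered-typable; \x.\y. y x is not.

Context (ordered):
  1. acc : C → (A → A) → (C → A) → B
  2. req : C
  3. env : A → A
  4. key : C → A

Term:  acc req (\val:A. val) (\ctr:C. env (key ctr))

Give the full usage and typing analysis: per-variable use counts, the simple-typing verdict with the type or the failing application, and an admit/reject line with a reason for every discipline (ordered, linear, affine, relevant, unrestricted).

counts: acc: 1×; req: 1×; env: 1×; key: 1×; val (λ-bound): 1×; ctr (λ-bound): 1×
use order (left to right): acc, req, val, env, key, ctr
typing: well-typed at B
ordered: ✓ — single-use (acc, req, env, key, val, ctr), ordered derivation ok
linear: ✓ — exactly-once usage across acc, req, env, key, val, ctr
affine: ✓ — none of acc, req, env, key, val, ctr used more than once
relevant: ✓ — acc, req, env, key, val, ctr: all used, weakening unneeded
unrestricted: ✓ — type-checks (B) and nothing is barred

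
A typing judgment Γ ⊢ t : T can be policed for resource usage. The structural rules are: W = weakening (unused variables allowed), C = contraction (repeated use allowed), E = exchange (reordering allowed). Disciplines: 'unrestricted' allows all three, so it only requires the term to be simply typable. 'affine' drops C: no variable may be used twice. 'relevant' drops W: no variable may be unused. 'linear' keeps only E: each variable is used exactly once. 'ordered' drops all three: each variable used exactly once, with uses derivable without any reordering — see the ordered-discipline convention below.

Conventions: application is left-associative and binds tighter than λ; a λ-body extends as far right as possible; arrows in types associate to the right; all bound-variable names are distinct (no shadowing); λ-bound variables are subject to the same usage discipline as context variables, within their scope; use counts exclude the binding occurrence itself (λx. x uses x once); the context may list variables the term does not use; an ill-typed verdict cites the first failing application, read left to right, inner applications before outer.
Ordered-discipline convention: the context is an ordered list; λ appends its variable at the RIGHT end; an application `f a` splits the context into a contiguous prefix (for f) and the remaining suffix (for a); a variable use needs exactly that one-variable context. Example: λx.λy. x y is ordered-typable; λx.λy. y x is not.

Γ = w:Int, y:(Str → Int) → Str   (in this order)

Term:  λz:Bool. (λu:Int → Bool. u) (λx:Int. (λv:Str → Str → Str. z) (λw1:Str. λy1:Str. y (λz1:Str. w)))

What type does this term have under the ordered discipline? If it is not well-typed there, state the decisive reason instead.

not well-typed under ordered — unused: x, v, w1, y1, z1 — weakening required
variable uses: w=1; y=1; z (λ-bound)=1; u (λ-bound)=1; x (λ-bound)=0; v (λ-bound)=0; w1 (λ-bound)=0; y1 (λ-bound)=0; z1 (λ-bound)=0
left-to-right use order: u, z, y, w
typing: ✓ — Bool → Int → Bool
per-discipline verdicts: ordered ✗ | linear ✗ | affine ✓ | relevant ✗ | unrestricted ✓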